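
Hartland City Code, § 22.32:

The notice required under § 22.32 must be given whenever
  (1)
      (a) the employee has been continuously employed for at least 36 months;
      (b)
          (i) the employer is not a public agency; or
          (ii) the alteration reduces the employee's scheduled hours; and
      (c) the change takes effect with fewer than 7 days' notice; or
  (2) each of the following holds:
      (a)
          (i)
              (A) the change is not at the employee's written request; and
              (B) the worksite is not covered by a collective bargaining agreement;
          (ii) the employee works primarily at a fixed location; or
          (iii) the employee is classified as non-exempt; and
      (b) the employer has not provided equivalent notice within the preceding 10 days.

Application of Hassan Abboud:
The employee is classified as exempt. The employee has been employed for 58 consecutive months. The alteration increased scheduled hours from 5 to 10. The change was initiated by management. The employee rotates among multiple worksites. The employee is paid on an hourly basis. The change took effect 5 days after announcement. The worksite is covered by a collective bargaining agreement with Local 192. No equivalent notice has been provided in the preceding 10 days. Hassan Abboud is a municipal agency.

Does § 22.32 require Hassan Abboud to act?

No — not required.

(a) tenure ≥ 36 mo. — satisfied.
(i) not (public agency) — not met.
(ii) hours reduced — not satisfied.
(b): F OR F → false.
(c) < 7 days' notice — satisfied.
(1): T AND F AND T → false.
(A) not employee-requested — holds.
(B) no CBA — fails.
So (i) is not satisfied (T AND F).
(ii) fixed location — not satisfied.
(iii) non-exempt — fails.
(a) = F OR F OR F = false.
(b) no recent notice — holds.
So (2) is not satisfied (F AND T).
Overall = F OR F = false.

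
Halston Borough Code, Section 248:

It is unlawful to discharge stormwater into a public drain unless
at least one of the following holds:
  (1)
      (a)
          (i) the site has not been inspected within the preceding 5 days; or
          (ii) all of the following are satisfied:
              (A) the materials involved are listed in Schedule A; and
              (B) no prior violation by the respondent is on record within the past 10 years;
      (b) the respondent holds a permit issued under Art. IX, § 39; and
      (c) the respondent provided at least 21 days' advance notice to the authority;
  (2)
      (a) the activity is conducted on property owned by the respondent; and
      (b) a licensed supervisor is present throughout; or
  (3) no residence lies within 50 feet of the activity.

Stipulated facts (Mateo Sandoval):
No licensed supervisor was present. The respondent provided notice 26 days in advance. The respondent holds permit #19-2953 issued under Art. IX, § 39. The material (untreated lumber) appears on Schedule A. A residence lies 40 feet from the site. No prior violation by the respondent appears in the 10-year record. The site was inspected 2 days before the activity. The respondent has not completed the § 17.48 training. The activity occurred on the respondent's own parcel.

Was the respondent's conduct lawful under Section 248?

Yes — lawful.

(i) not (site inspected) — fails.
(A) Schedule A material — met.
(B) no prior violation — holds.
(ii) = T AND T = true.
(a) = F OR T = true.
(b) holds permit — holds.
(c) ≥21 days' notice — met.
(1): T AND T AND T → true.
(a) own property — satisfied.
(b) supervisor present — not met.
So (2) is not satisfied (T AND F).
(3) no residence in 50 ft — fails.
So Overall is satisfied (T OR F OR F).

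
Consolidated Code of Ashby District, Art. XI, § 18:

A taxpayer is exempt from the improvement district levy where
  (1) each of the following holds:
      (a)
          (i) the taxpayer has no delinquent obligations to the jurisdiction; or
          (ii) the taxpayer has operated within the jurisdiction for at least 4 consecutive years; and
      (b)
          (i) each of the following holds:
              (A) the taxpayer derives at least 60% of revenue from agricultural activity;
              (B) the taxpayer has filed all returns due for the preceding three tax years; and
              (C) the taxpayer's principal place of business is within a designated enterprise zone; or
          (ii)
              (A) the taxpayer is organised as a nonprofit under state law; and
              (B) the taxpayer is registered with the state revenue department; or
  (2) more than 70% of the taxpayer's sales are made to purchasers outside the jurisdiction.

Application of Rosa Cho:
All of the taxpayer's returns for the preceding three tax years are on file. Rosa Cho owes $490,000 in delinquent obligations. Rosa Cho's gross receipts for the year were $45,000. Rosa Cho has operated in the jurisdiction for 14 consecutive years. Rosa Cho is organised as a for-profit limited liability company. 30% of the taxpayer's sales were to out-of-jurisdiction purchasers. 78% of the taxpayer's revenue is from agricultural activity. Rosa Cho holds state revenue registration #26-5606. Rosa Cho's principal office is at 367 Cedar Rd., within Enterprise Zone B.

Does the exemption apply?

Yes — exempt.

(i) no delinquency — not met.
(ii) ≥ 4 yrs in jurisdiction — holds.
So (a) is satisfied (F OR T).
(A) ≥60% agricultural — met.
(B) returns current — satisfied.
(C) in enterprise zone — satisfied.
(i) = T AND T AND T = true.
(A) nonprofit — not met.
(B) state-registered — satisfied.
So (ii) is not satisfied (F AND T).
(b): T OR F → true.
So (1) is satisfied (T AND T).
(2) >70% out-of-jur. sales — fails.
Overall = T OR F = true.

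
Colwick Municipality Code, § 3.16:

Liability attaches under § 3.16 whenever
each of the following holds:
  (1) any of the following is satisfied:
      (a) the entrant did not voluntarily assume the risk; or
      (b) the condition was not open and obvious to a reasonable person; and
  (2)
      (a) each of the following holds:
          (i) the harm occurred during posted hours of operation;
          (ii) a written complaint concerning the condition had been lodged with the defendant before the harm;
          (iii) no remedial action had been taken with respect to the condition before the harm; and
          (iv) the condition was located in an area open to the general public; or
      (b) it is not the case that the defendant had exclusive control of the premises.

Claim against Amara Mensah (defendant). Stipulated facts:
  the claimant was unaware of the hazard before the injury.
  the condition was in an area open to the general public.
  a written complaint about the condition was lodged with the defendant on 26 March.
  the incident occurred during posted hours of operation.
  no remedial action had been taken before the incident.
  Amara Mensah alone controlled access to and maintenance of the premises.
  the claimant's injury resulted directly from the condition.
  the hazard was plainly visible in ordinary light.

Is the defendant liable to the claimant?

Yes — liable.

(a) no assumed risk — satisfied.
(b) not open/obvious — not satisfied.
(1) = T OR F = true.
(i) during posted hours — satisfied.
(ii) complaint lodged — met.
(iii) no remedial action — holds.
(iv) public area — satisfied.
(a): T AND T AND T AND T → true.
(b) not (exclusive control) — not satisfied.
(2) = T OR F = true.
So Overall is satisfied (T AND T).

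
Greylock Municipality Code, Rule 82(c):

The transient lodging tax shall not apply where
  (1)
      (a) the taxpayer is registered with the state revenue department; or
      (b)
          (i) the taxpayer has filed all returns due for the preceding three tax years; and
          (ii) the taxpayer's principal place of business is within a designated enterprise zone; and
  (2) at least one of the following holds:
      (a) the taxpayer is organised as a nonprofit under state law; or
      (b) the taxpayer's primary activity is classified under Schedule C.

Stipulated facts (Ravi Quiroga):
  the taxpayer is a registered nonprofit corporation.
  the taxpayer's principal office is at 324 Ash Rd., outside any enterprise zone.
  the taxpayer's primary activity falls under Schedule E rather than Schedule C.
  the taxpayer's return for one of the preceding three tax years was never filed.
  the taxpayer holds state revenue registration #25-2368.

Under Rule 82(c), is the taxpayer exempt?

(a) state-registered — holds.
(i) returns current — fails.
(ii) in enterprise zone — fails.
So (b) is not satisfied (F AND F).
(1): T OR F → true.
(a) nonprofit — holds.
(b) Schedule C activity — fails.
So (2) is satisfied (T OR F).
Overall: T AND T → true.

Yes — exempt.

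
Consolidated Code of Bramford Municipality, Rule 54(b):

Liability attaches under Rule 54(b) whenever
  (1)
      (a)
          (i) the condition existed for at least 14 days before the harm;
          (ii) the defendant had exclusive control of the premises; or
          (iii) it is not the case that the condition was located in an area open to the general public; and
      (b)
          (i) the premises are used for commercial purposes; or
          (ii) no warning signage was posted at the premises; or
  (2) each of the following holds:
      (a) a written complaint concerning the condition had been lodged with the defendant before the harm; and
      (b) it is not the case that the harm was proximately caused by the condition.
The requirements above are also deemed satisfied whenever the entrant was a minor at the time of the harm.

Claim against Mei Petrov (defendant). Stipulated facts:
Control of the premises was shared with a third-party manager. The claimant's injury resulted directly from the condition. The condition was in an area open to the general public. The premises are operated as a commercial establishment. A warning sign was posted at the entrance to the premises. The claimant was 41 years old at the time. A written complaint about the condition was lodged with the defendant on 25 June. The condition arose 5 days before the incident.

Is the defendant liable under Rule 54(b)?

No — not liable.

(i) condition ≥14 days old — not satisfied.
(ii) exclusive control — not satisfied.
(iii) not (public area) — fails.
So (a) is not satisfied (F OR F OR F).
(i) commercial use — met.
(ii) no signage posted — not met.
(b): T OR F → true.
(1): F AND T → false.
(a) complaint lodged — satisfied.
(b) not (proximate cause) — not satisfied.
(2) = T AND F = false.
Overall = F OR F = false.
Exception (entrant a minor) — not satisfied.
Result: main false OR exception false → false.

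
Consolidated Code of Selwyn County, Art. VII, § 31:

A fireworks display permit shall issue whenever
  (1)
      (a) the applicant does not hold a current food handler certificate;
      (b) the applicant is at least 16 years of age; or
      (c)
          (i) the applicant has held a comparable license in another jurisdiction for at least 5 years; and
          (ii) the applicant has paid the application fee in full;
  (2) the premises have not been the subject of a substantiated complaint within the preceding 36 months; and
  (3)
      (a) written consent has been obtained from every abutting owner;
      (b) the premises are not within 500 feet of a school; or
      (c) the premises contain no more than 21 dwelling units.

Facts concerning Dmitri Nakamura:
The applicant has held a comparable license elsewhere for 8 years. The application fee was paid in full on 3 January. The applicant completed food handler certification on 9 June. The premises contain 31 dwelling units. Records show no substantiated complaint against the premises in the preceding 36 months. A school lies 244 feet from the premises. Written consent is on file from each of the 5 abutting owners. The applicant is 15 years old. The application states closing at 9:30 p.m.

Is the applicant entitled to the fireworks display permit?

(a) not (food handler cert.) — not satisfied.
(b) age ≥ 16 — not satisfied.
(i) prior license ≥ 5 yr — satisfied.
(ii) fee paid — met.
(c) = T AND T = true.
So (1) is satisfied (F OR F OR T).
(2) no complaint in 36 mo. — met.
(a) all abutters consent — satisfied.
(b) ≥500 ft from school — fails.
(c) ≤ 21 units — fails.
So (3) is satisfied (T OR F OR F).
Overall = T AND T AND T = true.

Yes — granted.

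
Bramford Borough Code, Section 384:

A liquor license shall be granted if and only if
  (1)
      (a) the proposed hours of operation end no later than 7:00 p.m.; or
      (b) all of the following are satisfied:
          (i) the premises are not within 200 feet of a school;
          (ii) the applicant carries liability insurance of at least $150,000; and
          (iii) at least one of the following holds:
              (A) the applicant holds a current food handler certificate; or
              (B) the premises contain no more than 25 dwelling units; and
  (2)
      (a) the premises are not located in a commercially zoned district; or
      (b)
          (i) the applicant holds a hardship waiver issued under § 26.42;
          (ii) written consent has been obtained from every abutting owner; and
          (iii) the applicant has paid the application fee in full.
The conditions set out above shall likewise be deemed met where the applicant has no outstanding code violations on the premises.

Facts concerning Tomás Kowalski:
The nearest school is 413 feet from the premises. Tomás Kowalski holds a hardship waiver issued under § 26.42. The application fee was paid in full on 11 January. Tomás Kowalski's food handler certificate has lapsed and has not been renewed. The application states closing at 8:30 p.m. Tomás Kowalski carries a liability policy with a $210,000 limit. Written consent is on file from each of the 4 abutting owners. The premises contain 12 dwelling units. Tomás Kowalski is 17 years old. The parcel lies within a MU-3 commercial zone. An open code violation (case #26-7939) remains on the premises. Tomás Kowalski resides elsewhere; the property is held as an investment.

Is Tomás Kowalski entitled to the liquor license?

Yes — granted.

(a) closes by 7 p.m. — fails.
(i) ≥200 ft from school — satisfied.
(ii) insurance ≥ $150,000 — met.
(A) food handler cert. — not satisfied.
(B) ≤ 25 units — met.
(iii) = F OR T = true.
(b) = T AND T AND T = true.
(1) = F OR T = true.
(a) not (commercially zoned) — not satisfied.
(i) hardship waiver — holds.
(ii) all abutters consent — met.
(iii) fee paid — met.
So (b) is satisfied (T AND T AND T).
(2) = F OR T = true.
Overall = T AND T = true.
Exception (no code violations) — not satisfied.
Result: main true OR exception false → true.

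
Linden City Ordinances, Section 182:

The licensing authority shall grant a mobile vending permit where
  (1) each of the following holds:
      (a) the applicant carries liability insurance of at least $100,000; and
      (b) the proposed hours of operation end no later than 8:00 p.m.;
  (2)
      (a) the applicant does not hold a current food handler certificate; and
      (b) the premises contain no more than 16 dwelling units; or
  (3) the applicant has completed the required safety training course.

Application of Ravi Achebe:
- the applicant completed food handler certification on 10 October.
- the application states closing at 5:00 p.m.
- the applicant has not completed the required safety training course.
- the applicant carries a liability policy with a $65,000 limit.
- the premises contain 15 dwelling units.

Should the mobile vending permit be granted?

(a) insurance ≥ $100,000 — not met.
(b) closes by 8 p.m. — holds.
(1): F AND T → false.
(a) not (food handler cert.) — not met.
(b) ≤ 16 units — satisfied.
(2): F AND T → false.
(3) safety training — fails.
Overall: F OR F OR F → false.

No — denied.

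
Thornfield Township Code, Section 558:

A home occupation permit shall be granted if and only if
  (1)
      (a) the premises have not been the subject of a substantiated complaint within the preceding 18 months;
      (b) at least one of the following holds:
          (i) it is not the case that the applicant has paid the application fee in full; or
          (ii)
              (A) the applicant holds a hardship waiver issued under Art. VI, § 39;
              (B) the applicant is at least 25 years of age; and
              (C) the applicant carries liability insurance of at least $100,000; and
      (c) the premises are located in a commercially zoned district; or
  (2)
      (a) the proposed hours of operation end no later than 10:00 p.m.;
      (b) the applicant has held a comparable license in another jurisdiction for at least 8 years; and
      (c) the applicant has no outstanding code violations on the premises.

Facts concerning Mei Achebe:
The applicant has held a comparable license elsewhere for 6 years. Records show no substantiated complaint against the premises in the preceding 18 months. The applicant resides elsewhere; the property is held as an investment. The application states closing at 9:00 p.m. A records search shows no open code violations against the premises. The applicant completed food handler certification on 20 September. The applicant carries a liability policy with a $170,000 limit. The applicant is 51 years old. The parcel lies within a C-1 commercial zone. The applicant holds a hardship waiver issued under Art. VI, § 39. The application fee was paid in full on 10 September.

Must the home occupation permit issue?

Yes — granted.

(a) no complaint in 18 mo. — holds.
(i) not (fee paid) — fails.
(A) hardship waiver — holds.
(B) age ≥ 25 — met.
(C) insurance ≥ $100,000 — met.
(ii): T AND T AND T → true.
So (b) is satisfied (F OR T).
(c) commercially zoned — met.
So (1) is satisfied (T AND T AND T).
(a) closes by 10 p.m. — holds.
(b) prior license ≥ 8 yr — not satisfied.
(c) no code violations — satisfied.
(2) = T AND F AND T = false.
So Overall is satisfied (T OR F).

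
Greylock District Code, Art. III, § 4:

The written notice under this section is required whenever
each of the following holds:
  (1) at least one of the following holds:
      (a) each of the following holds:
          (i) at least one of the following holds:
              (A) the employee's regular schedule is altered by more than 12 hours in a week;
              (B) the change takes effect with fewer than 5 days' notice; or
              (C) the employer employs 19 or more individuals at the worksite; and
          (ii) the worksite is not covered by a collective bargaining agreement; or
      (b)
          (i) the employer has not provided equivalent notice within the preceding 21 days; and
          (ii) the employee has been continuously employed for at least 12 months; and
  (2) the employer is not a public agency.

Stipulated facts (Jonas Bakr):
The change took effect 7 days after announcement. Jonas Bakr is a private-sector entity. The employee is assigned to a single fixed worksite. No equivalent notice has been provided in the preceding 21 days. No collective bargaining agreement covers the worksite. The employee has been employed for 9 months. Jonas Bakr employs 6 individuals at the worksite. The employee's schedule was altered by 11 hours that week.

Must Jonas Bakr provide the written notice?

No — not required.

(A) schedule shift > 12h — not met.
(B) < 5 days' notice — not met.
(C) ≥ 19 at site — not satisfied.
(i) = F OR F OR F = false.
(ii) no CBA — holds.
(a): F AND T → false.
(i) no recent notice — satisfied.
(ii) tenure ≥ 12 mo. — not satisfied.
(b) = T AND F = false.
So (1) is not satisfied (F OR F).
(2) not (public agency) — met.
Overall: F AND T → false.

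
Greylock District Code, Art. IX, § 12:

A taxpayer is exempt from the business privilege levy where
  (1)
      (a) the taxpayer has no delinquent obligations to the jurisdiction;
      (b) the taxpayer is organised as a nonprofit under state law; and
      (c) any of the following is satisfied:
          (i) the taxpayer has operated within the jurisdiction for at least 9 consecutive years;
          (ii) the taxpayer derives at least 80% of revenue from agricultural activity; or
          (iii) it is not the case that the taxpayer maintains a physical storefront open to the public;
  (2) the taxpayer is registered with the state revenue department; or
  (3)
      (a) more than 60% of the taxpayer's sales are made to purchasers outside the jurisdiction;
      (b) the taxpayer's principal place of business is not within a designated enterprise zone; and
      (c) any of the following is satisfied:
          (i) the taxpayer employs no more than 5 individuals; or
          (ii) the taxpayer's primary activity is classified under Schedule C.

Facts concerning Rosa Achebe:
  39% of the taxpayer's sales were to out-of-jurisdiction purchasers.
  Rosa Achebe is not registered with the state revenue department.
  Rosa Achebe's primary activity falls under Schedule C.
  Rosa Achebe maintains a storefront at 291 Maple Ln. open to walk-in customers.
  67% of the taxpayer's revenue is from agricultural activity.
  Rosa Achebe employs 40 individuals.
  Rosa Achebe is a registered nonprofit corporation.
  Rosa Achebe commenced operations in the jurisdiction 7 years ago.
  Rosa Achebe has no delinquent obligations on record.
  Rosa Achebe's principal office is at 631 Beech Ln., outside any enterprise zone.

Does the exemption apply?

(a) no delinquency — satisfied.
(b) nonprofit — satisfied.
(i) ≥ 9 yrs in jurisdiction — not met.
(ii) ≥80% agricultural — fails.
(iii) not (has storefront) — not satisfied.
So (c) is not satisfied (F OR F OR F).
(1): T AND T AND F → false.
(2) state-registered — fails.
(a) >60% out-of-jur. sales — fails.
(b) not (in enterprise zone) — holds.
(i) ≤ 5 employees — fails.
(ii) Schedule C activity — holds.
So (c) is satisfied (F OR T).
(3): F AND T AND T → false.
So Overall is not satisfied (F OR F OR F).

No — not exempt.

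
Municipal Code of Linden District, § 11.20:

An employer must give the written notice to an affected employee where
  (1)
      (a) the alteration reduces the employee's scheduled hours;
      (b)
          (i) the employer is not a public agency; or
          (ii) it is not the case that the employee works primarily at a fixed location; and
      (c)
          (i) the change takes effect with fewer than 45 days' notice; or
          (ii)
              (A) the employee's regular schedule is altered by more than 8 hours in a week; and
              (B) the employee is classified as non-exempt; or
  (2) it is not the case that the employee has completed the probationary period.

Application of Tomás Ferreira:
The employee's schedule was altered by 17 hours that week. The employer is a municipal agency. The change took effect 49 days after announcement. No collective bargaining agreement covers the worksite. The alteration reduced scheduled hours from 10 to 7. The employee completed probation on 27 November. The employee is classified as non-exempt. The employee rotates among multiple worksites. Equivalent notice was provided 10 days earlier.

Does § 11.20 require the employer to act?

Yes — required.

(a) hours reduced — satisfied.
(i) not (public agency) — fails.
(ii) not (fixed location) — satisfied.
(b) = F OR T = true.
(i) < 45 days' notice — fails.
(A) schedule shift > 8h — satisfied.
(B) non-exempt — met.
(ii) = T AND T = true.
(c): F OR T → true.
So (1) is satisfied (T AND T AND T).
(2) not (past probation) — not satisfied.
So Overall is satisfied (T OR F).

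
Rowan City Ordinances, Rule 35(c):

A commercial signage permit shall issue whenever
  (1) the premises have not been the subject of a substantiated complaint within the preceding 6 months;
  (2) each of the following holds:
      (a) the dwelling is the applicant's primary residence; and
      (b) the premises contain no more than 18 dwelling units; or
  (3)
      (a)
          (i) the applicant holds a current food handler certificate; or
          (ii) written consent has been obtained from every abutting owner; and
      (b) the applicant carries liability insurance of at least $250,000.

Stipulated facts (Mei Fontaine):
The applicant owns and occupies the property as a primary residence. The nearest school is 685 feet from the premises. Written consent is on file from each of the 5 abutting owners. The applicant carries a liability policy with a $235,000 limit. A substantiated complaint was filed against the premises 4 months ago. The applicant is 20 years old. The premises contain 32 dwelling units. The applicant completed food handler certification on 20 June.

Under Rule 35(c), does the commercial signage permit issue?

(1) no complaint in 6 mo. — not satisfied.
(a) primary residence — satisfied.
(b) ≤ 18 units — not satisfied.
(2): T AND F → false.
(i) food handler cert. — satisfied.
(ii) all abutters consent — satisfied.
(a) = T OR T = true.
(b) insurance ≥ $250,000 — fails.
(3) = T AND F = false.
So Overall is not satisfied (F OR F OR F).

No — denied.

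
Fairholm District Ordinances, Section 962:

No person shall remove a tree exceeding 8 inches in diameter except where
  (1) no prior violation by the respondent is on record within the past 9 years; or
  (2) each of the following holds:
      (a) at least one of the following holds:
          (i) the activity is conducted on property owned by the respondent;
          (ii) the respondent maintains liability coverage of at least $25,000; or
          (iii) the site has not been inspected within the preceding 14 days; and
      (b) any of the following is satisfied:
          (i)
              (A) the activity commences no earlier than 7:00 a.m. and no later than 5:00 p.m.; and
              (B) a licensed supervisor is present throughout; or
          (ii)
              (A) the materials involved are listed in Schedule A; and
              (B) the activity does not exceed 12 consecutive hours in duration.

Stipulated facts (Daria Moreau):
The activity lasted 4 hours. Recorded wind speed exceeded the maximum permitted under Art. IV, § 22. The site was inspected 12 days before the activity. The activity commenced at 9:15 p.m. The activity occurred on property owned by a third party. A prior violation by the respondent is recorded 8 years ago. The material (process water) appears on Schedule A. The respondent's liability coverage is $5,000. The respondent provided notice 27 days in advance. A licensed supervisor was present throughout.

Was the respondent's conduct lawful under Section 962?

No — unlawful.

(1) no prior violation — not met.
(i) own property — not met.
(ii) coverage ≥ $25,000 — not met.
(iii) not (site inspected) — fails.
So (a) is not satisfied (F OR F OR F).
(A) start within hours — fails.
(B) supervisor present — holds.
(i) = F AND T = false.
(A) Schedule A material — met.
(B) ≤ 12 hrs duration — met.
(ii): T AND T → true.
So (b) is satisfied (F OR T).
(2): F AND T → false.
Overall = F OR F = false.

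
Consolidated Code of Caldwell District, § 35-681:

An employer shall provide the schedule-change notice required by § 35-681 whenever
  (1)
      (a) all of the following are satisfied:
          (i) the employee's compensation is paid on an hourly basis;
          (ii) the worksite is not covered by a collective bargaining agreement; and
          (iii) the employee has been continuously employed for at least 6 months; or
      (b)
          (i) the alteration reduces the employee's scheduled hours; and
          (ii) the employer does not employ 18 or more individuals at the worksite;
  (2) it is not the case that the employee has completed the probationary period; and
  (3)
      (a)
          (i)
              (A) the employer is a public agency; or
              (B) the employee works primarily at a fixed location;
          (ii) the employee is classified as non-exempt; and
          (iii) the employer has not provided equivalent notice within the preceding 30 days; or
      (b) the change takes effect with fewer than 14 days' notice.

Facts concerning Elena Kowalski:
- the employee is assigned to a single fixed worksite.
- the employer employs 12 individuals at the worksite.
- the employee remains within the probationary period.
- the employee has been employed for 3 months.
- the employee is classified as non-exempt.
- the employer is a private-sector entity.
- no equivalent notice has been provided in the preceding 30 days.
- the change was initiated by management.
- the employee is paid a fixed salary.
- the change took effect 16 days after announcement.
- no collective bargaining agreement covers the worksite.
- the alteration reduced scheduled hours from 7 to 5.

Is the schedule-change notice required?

(i) hourly-paid — not met.
(ii) no CBA — met.
(iii) tenure ≥ 6 mo. — fails.
(a) = F AND T AND F = false.
(i) hours reduced — holds.
(ii) not (≥ 18 at site) — satisfied.
So (b) is satisfied (T AND T).
So (1) is satisfied (F OR T).
(2) not (past probation) — satisfied.
(A) public agency — not met.
(B) fixed location — met.
So (i) is satisfied (F OR T).
(ii) non-exempt — holds.
(iii) no recent notice — met.
(a) = T AND T AND T = true.
(b) < 14 days' notice — not satisfied.
(3) = T OR F = true.
So Overall is satisfied (T AND T AND T).

Yes — required.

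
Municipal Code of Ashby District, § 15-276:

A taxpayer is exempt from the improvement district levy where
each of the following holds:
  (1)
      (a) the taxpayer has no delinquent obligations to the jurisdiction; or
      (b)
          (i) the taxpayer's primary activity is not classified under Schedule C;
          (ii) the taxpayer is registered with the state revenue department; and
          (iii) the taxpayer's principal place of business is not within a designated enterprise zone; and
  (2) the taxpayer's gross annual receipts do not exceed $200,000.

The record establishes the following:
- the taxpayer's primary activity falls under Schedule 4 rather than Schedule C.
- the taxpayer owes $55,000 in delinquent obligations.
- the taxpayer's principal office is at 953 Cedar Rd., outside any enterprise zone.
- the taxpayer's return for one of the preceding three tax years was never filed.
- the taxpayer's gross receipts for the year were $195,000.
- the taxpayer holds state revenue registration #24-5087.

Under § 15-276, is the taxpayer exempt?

Yes — exempt.

(a) no delinquency — not satisfied.
(i) not (Schedule C activity) — met.
(ii) state-registered — holds.
(iii) not (in enterprise zone) — met.
(b) = T AND T AND T = true.
So (1) is satisfied (F OR T).
(2) receipts ≤ $200,000 — holds.
Overall: T AND T → true.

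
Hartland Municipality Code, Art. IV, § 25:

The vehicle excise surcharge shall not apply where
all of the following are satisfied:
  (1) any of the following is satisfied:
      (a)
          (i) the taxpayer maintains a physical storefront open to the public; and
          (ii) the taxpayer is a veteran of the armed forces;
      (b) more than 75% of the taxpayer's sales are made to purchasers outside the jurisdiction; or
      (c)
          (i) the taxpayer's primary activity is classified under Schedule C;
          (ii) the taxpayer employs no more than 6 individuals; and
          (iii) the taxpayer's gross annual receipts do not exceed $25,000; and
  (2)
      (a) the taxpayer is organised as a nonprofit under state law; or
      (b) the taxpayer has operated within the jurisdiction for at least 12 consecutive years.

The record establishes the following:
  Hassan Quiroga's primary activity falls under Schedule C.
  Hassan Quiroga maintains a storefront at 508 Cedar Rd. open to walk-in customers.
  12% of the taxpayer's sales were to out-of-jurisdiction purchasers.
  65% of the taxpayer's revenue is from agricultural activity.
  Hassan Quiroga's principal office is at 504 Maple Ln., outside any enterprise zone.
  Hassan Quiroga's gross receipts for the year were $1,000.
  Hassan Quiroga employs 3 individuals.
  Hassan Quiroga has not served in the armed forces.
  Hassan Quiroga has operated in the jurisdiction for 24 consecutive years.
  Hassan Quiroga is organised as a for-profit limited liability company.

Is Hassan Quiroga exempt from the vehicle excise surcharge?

(i) has storefront — satisfied.
(ii) veteran — not satisfied.
So (a) is not satisfied (T AND F).
(b) >75% out-of-jur. sales — not satisfied.
(i) Schedule C activity — satisfied.
(ii) ≤ 6 employees — satisfied.
(iii) receipts ≤ $25,000 — holds.
So (c) is satisfied (T AND T AND T).
So (1) is satisfied (F OR F OR T).
(a) nonprofit — not satisfied.
(b) ≥ 12 yrs in jurisdiction — met.
(2): F OR T → true.
So Overall is satisfied (T AND T).

Yes — exempt.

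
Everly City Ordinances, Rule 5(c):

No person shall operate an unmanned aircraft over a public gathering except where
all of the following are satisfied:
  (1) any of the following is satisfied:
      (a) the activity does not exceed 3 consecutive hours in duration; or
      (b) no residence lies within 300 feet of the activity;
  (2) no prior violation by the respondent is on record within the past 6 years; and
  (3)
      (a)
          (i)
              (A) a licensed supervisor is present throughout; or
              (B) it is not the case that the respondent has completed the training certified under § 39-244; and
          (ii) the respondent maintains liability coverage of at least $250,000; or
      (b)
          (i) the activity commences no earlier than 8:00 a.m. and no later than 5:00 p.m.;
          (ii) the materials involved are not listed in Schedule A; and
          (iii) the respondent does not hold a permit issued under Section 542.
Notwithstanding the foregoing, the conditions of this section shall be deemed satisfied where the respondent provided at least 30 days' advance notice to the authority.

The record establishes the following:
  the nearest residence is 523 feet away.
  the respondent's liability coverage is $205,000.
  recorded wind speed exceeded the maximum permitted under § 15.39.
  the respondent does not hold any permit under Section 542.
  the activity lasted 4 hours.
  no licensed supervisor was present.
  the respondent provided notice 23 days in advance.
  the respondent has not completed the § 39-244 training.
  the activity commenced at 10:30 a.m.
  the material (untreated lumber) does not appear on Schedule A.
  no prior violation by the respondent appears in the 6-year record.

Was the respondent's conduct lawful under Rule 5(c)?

Yes — lawful.

(a) ≤ 3 hrs duration — not met.
(b) no residence in 300 ft — satisfied.
So (1) is satisfied (F OR T).
(2) no prior violation — satisfied.
(A) supervisor present — not satisfied.
(B) not (training certified) — holds.
So (i) is satisfied (F OR T).
(ii) coverage ≥ $250,000 — not met.
(a) = T AND F = false.
(i) start within hours — met.
(ii) not (Schedule A material) — satisfied.
(iii) not (holds permit) — satisfied.
(b): T AND T AND T → true.
(3) = F OR T = true.
Overall = T AND T AND T = true.
Exception (≥30 days' notice) — not satisfied.
Result: main true OR exception false → true.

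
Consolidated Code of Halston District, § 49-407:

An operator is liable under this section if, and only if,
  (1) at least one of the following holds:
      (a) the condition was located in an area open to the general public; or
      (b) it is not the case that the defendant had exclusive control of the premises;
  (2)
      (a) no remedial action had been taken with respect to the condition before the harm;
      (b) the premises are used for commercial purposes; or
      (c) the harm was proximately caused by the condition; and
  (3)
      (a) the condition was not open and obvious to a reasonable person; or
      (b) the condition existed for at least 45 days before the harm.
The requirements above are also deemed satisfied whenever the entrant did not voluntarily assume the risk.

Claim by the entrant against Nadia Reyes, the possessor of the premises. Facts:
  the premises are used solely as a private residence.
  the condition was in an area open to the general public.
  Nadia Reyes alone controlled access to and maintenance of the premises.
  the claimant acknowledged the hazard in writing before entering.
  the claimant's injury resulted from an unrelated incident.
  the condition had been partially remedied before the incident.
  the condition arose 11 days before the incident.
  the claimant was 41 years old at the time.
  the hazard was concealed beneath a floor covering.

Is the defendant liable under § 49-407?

(a) public area — met.
(b) not (exclusive control) — not satisfied.
(1) = T OR F = true.
(a) no remedial action — not met.
(b) commercial use — fails.
(c) proximate cause — fails.
(2): F OR F OR F → false.
(a) not open/obvious — satisfied.
(b) condition ≥45 days old — not met.
(3): T OR F → true.
Overall = T AND F AND T = false.
Exception (no assumed risk) — not satisfied.
Result: main false OR exception false → false.

No — not liable.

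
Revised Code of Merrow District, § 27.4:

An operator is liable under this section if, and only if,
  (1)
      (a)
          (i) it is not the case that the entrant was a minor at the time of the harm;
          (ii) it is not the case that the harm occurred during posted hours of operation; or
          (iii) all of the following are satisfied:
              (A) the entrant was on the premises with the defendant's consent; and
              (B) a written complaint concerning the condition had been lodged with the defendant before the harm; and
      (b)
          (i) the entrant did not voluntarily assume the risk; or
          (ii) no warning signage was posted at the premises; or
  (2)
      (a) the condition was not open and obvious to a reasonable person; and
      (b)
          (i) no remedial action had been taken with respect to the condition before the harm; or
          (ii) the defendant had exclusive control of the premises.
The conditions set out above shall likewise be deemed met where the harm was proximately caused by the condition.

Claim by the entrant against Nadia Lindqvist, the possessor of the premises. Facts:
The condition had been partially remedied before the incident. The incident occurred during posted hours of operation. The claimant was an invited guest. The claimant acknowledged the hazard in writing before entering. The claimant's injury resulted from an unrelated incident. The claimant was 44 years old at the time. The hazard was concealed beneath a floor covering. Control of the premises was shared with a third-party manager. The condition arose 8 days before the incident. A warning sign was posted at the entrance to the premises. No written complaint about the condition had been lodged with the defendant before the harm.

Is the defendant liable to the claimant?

(i) not (entrant a minor) — met.
(ii) not (during posted hours) — not met.
(A) consent to enter — holds.
(B) complaint lodged — not satisfied.
So (iii) is not satisfied (T AND F).
(a): T OR F OR F → true.
(i) no assumed risk — not met.
(ii) no signage posted — not satisfied.
(b): F OR F → false.
(1): T AND F → false.
(a) not open/obvious — satisfied.
(i) no remedial action — not met.
(ii) exclusive control — not met.
(b) = F OR F = false.
(2): T AND F → false.
So Overall is not satisfied (F OR F).
Exception (proximate cause) — not satisfied.
Result: main false OR exception false → false.

No — not liable.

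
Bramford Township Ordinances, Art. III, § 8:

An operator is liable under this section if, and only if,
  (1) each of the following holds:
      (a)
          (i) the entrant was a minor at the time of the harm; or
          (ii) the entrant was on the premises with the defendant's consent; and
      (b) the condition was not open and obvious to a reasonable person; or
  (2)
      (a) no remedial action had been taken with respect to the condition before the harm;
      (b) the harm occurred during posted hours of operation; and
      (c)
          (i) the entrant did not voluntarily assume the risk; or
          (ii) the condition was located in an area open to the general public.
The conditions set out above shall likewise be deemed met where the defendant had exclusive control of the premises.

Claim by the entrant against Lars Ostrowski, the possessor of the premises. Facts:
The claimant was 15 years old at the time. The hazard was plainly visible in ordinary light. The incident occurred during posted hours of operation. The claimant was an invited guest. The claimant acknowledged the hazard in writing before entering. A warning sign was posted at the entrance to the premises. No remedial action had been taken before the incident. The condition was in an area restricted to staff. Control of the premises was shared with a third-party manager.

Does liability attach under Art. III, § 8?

(i) entrant a minor — met.
(ii) consent to enter — met.
(a): T OR T → true.
(b) not open/obvious — fails.
(1) = T AND F = false.
(a) no remedial action — satisfied.
(b) during posted hours — met.
(i) no assumed risk — fails.
(ii) public area — not satisfied.
(c): F OR F → false.
(2) = T AND T AND F = false.
Overall: F OR F → false.
Exception (exclusive control) — not satisfied.
Result: main false OR exception false → false.

No — not liable.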